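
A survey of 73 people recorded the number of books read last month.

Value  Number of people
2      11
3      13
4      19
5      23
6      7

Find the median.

4

Cumulative frequencies: 11, 24, 43, 66, 73
n = 73, so the median is the value in position (n+1)/2 = 37.
Position 37 falls at value 4.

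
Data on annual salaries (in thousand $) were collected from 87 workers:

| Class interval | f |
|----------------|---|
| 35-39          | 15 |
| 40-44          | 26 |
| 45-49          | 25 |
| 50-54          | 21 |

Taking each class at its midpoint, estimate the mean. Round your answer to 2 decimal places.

Midpoints: 37, 42, 47, 52
Σfm = 15×37 + 26×42 + 25×47 + 21×52 = 3914
n = Σf = 87
Mean = 3914 / 87 = 44.9885

44.99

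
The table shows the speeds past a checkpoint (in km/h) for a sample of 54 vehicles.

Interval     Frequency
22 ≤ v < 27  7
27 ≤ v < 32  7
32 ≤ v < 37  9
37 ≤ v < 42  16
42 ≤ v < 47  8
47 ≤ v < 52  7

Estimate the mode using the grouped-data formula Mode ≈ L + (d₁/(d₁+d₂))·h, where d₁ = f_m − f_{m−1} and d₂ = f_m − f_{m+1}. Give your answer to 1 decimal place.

39.3

Modal class: 37 ≤ v < 42 (highest frequency 16).
d₁ = 16 − 9 = 7, d₂ = 16 − 8 = 8
Mode ≈ 37 + (7/(7+8)) × 5 = 37 + 2.3333 = 39.3333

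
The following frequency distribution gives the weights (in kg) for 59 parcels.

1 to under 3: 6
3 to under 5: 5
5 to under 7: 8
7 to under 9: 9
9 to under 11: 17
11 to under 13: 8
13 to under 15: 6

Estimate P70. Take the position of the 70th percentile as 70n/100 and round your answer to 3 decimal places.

10.565

Cumulative frequencies: 6, 11, 19, 28, 45, 53, 59
n = 59; position = 70n/100 = 41.3.
This falls in the class 9 to under 11: L = 9, F = 28, f = 17, h = 2.
70th percentile ≈ 9 + ((41.3 − 28) / 17) × 2 = 10.5647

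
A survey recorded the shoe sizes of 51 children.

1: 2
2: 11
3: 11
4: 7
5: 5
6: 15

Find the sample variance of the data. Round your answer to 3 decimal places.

2.754

Values: 1, 2, 3, 4, 5, 6
n = 51, Σfx = 200, mean = 3.9216
Σfx² = 922
Σf(x − x̄)² = Σfx² − (Σfx)²/n = 922 − 200²/51 = 137.6863
Sample variance = 137.6863 / 50 = 2.7537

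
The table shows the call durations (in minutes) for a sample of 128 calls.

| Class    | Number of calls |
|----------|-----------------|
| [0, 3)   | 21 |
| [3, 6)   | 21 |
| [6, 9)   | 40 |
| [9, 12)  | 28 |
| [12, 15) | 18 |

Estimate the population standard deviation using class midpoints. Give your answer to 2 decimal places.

3.80

Midpoints: 1.5, 4.5, 7.5, 10.5, 13.5
n = 128, Σfm = 963, mean = 7.5234
Σfm² = 9090
Σf(m − x̄)² = Σfm² − (Σfm)²/n = 9090 − 963²/128 = 1844.9297
Population variance = 1844.9297 / 128 = 14.4135
Standard deviation = √14.4135 = 3.7965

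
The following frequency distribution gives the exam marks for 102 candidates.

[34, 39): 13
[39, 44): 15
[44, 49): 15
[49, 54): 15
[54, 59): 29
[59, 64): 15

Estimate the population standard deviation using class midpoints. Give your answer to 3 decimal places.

8.208

Midpoints: 36.5, 41.5, 46.5, 51.5, 56.5, 61.5
n = 102, Σfm = 5128, mean = 50.2745
Σfm² = 264679.5
Σf(m − x̄)² = Σfm² − (Σfm)²/n = 264679.5 − 5128²/102 = 6871.8137
Population variance = 6871.8137 / 102 = 67.3707
Standard deviation = √67.3707 = 8.2080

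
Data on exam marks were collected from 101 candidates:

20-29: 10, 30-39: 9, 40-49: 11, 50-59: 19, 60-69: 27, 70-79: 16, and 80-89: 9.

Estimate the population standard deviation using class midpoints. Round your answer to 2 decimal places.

Midpoints: 24.5, 34.5, 44.5, 54.5, 64.5, 74.5, 84.5
n = 101, Σfm = 5774.5, mean = 57.1733
Σfm² = 360325.25
Σf(m − x̄)² = Σfm² − (Σfm)²/n = 360325.25 − 5774.5²/101 = 30178.2178
Population variance = 30178.2178 / 101 = 298.7942
Standard deviation = √298.7942 = 17.2857

17.29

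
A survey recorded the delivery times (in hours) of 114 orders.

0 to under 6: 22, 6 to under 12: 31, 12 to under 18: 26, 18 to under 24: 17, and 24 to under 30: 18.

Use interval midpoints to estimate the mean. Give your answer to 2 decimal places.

13.84

Midpoints: 3, 9, 15, 21, 27
Σfm = 22×3 + 31×9 + 26×15 + 17×21 + 18×27 = 1578
n = Σf = 114
Mean = 1578 / 114 = 13.8421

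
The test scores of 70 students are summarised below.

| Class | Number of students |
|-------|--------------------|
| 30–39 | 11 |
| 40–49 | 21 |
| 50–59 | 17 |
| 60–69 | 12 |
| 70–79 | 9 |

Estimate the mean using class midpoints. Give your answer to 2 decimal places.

Midpoints: 34.5, 44.5, 54.5, 64.5, 74.5
Σfm = 11×34.5 + 21×44.5 + 17×54.5 + 12×64.5 + 9×74.5 = 3685
n = Σf = 70
Mean = 3685 / 70 = 52.6429

52.64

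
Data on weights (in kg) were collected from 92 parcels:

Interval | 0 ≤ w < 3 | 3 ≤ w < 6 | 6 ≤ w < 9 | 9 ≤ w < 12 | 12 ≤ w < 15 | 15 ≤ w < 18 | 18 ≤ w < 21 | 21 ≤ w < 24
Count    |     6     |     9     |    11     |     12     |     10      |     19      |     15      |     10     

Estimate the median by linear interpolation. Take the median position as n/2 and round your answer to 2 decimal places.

Cumulative frequencies: 6, 15, 26, 38, 48, 67, 82, 92
n = 92; position = n/2 = 46.
This falls in the class 12 ≤ w < 15: L = 12, F = 38, f = 10, h = 3.
Median ≈ 12 + ((46 − 38) / 10) × 3 = 14.4000

14.40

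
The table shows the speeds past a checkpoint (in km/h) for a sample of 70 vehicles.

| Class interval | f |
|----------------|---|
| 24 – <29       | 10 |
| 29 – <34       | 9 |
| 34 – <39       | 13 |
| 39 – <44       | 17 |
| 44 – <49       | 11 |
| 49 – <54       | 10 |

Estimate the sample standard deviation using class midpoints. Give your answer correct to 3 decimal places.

8.011

Midpoints: 26.5, 31.5, 36.5, 41.5, 46.5, 51.5
n = 70, Σfm = 2755, mean = 39.3571
Σfm² = 112857.5
Σf(m − x̄)² = Σfm² − (Σfm)²/n = 112857.5 − 2755²/70 = 4428.5714
Sample variance = 4428.5714 / 69 = 64.1822
Standard deviation = √64.1822 = 8.0114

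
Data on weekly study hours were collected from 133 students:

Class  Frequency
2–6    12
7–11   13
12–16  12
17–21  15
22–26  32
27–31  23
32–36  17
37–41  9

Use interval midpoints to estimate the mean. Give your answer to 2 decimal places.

22.42

Midpoints: 4, 9, 14, 19, 24, 29, 34, 39
Σfm = 12×4 + 13×9 + 12×14 + 15×19 + 32×24 + 23×29 + 17×34 + 9×39 = 2982
n = Σf = 133
Mean = 2982 / 133 = 22.4211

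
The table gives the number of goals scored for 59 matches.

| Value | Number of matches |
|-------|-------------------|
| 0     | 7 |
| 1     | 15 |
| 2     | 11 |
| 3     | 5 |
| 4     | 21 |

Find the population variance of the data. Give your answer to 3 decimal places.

Values: 0, 1, 2, 3, 4
n = 59, Σfx = 136, mean = 2.3051
Σfx² = 440
Σf(x − x̄)² = Σfx² − (Σfx)²/n = 440 − 136²/59 = 126.5085
Population variance = 126.5085 / 59 = 2.1442

2.144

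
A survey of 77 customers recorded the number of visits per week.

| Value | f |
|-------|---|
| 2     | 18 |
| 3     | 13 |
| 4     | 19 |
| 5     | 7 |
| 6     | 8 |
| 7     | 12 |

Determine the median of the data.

Cumulative frequencies: 18, 31, 50, 57, 65, 77
n = 77, so the median is the value in position (n+1)/2 = 39.
Position 39 falls at value 4.

4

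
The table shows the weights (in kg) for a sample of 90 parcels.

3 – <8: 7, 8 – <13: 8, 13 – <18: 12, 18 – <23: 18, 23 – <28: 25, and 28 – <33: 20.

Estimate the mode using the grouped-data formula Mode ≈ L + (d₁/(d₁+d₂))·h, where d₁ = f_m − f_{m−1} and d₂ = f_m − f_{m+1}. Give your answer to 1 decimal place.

25.9

Modal class: 23 – <28 (highest frequency 25).
d₁ = 25 − 18 = 7, d₂ = 25 − 20 = 5
Mode ≈ 23 + (7/(7+5)) × 5 = 23 + 2.9167 = 25.9167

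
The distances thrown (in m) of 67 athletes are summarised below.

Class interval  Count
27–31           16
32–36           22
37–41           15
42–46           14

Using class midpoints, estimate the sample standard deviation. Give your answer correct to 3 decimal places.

5.370

Midpoints: 29, 34, 39, 44
n = 67, Σfm = 2413, mean = 36.0149
Σfm² = 88807
Σf(m − x̄)² = Σfm² − (Σfm)²/n = 88807 − 2413²/67 = 1902.9851
Sample variance = 1902.9851 / 66 = 28.8331
Standard deviation = √28.8331 = 5.3696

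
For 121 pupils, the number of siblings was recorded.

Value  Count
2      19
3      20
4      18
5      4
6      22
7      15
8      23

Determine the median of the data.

5

Cumulative frequencies: 19, 39, 57, 61, 83, 98, 121
n = 121, so the median is the value in position (n+1)/2 = 61.
Position 61 falls at value 5.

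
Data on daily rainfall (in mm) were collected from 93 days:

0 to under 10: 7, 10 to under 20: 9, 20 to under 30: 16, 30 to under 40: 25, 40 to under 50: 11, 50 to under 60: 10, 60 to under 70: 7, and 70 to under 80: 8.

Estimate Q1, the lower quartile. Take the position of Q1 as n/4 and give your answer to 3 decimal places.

Cumulative frequencies: 7, 16, 32, 57, 68, 78, 85, 93
n = 93; position = n/4 = 23.25.
This falls in the class 20 to under 30: L = 20, F = 16, f = 16, h = 10.
Lower quartile ≈ 20 + ((23.25 − 16) / 16) × 10 = 24.5312

24.531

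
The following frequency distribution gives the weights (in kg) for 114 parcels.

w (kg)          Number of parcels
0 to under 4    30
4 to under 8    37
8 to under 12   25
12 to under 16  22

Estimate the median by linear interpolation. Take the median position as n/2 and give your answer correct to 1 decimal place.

Cumulative frequencies: 30, 67, 92, 114
n = 114; position = n/2 = 57.
This falls in the class 4 to under 8: L = 4, F = 30, f = 37, h = 4.
Median ≈ 4 + ((57 − 30) / 37) × 4 = 6.9189

6.9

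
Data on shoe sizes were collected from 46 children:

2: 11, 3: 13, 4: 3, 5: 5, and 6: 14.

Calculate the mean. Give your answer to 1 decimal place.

4.0

Values: 2, 3, 4, 5, 6
Σfx = 11×2 + 13×3 + 3×4 + 5×5 + 14×6 = 182
n = Σf = 46
Mean = 182 / 46 = 3.9565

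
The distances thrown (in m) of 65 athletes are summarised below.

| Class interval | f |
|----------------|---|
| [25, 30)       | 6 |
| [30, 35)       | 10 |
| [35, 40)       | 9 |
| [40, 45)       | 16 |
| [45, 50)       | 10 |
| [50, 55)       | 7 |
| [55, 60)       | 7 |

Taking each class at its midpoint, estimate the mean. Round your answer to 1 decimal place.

42.3

Midpoints: 27.5, 32.5, 37.5, 42.5, 47.5, 52.5, 57.5
Σfm = 6×27.5 + 10×32.5 + 9×37.5 + 16×42.5 + 10×47.5 + 7×52.5 + 7×57.5 = 2752.5
n = Σf = 65
Mean = 2752.5 / 65 = 42.3462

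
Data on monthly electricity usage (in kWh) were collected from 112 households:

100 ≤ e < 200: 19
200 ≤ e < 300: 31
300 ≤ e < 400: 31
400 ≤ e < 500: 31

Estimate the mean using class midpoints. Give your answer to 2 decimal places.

Midpoints: 150, 250, 350, 450
Σfm = 19×150 + 31×250 + 31×350 + 31×450 = 35400
n = Σf = 112
Mean = 35400 / 112 = 316.0714

316.07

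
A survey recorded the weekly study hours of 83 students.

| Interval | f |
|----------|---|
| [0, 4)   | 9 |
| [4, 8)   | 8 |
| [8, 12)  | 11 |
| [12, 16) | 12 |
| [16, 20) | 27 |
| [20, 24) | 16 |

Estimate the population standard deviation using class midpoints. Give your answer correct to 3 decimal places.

Midpoints: 2, 6, 10, 14, 18, 22
n = 83, Σfm = 1182, mean = 14.2410
Σfm² = 20268
Σf(m − x̄)² = Σfm² − (Σfm)²/n = 20268 − 1182²/83 = 3435.1807
Population variance = 3435.1807 / 83 = 41.3877
Standard deviation = √41.3877 = 6.4333

6.433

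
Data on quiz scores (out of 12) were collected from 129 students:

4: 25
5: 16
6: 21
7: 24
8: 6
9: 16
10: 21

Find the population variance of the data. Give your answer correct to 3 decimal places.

4.367

Values: 4, 5, 6, 7, 8, 9, 10
n = 129, Σfx = 876, mean = 6.7907
Σfx² = 6512
Σf(x − x̄)² = Σfx² − (Σfx)²/n = 6512 − 876²/129 = 563.3488
Population variance = 563.3488 / 129 = 4.3670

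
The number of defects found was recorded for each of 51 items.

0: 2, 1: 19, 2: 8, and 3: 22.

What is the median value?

2

Cumulative frequencies: 2, 21, 29, 51
n = 51, so the median is the value in position (n+1)/2 = 26.
Position 26 falls at value 2.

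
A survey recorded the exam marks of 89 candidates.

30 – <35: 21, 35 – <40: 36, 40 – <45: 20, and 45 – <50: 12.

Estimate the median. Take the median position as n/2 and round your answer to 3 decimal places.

Cumulative frequencies: 21, 57, 77, 89
n = 89; position = n/2 = 44.5.
This falls in the class 35 – <40: L = 35, F = 21, f = 36, h = 5.
Median ≈ 35 + ((44.5 − 21) / 36) × 5 = 38.2639

38.264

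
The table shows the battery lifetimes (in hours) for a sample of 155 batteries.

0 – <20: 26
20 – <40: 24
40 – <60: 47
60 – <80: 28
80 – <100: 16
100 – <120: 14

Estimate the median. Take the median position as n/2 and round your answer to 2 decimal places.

51.70

Cumulative frequencies: 26, 50, 97, 125, 141, 155
n = 155; position = n/2 = 77.5.
This falls in the class 40 – <60: L = 40, F = 50, f = 47, h = 20.
Median ≈ 40 + ((77.5 − 50) / 47) × 20 = 51.7021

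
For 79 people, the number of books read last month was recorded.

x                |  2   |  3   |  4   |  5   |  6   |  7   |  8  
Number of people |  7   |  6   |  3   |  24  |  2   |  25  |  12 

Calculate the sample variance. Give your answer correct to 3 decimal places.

3.407

Values: 2, 3, 4, 5, 6, 7, 8
n = 79, Σfx = 447, mean = 5.6582
Σfx² = 2795
Σf(x − x̄)² = Σfx² − (Σfx)²/n = 2795 − 447²/79 = 265.7722
Sample variance = 265.7722 / 78 = 3.4073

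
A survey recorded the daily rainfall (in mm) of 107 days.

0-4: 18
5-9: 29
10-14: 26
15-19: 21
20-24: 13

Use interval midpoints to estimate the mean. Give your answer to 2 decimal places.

Midpoints: 2, 7, 12, 17, 22
Σfm = 18×2 + 29×7 + 26×12 + 21×17 + 13×22 = 1194
n = Σf = 107
Mean = 1194 / 107 = 11.1589

11.16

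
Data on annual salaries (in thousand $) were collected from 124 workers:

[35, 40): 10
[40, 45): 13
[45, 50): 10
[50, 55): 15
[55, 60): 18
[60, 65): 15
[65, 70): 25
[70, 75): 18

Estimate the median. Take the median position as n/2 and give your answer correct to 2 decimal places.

58.89

Cumulative frequencies: 10, 23, 33, 48, 66, 81, 106, 124
n = 124; position = n/2 = 62.
This falls in the class [55, 60): L = 55, F = 48, f = 18, h = 5.
Median ≈ 55 + ((62 − 48) / 18) × 5 = 58.8889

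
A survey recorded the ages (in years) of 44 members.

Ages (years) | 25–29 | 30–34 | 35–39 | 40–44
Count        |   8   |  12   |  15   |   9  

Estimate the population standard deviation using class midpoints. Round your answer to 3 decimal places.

Midpoints: 27, 32, 37, 42
n = 44, Σfm = 1533, mean = 34.8409
Σfm² = 54531
Σf(m − x̄)² = Σfm² − (Σfm)²/n = 54531 − 1533²/44 = 1119.8864
Population variance = 1119.8864 / 44 = 25.4520
Standard deviation = √25.4520 = 5.0450

5.045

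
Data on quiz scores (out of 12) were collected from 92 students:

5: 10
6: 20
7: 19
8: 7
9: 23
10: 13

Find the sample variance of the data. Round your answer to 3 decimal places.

2.710

Values: 5, 6, 7, 8, 9, 10
n = 92, Σfx = 696, mean = 7.5652
Σfx² = 5512
Σf(x − x̄)² = Σfx² − (Σfx)²/n = 5512 − 696²/92 = 246.6087
Sample variance = 246.6087 / 91 = 2.7100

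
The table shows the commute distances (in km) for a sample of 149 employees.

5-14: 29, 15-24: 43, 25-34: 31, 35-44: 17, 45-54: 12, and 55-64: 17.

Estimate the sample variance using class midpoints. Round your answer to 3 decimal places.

Midpoints: 9.5, 19.5, 29.5, 39.5, 49.5, 59.5
n = 149, Σfm = 4305.5, mean = 28.8960
Σfm² = 162057.25
Σf(m − x̄)² = Σfm² − (Σfm)²/n = 162057.25 − 4305.5²/149 = 37645.6376
Sample variance = 37645.6376 / 148 = 254.3624

254.362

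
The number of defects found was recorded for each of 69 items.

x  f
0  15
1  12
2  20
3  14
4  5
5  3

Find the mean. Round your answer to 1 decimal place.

Values: 0, 1, 2, 3, 4, 5
Σfx = 15×0 + 12×1 + 20×2 + 14×3 + 5×4 + 3×5 = 129
n = Σf = 69
Mean = 129 / 69 = 1.8696

1.9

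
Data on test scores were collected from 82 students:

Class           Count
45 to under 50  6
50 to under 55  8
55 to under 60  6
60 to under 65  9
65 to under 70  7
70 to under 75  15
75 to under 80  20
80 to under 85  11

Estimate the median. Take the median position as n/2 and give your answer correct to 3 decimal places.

71.667

Cumulative frequencies: 6, 14, 20, 29, 36, 51, 71, 82
n = 82; position = n/2 = 41.
This falls in the class 70 to under 75: L = 70, F = 36, f = 15, h = 5.
Median ≈ 70 + ((41 − 36) / 15) × 5 = 71.6667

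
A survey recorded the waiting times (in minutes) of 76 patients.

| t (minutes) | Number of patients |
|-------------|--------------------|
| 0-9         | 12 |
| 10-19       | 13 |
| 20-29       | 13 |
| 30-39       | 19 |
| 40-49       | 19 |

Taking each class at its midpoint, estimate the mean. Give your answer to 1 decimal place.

27.1

Midpoints: 4.5, 14.5, 24.5, 34.5, 44.5
Σfm = 12×4.5 + 13×14.5 + 13×24.5 + 19×34.5 + 19×44.5 = 2062
n = Σf = 76
Mean = 2062 / 76 = 27.1316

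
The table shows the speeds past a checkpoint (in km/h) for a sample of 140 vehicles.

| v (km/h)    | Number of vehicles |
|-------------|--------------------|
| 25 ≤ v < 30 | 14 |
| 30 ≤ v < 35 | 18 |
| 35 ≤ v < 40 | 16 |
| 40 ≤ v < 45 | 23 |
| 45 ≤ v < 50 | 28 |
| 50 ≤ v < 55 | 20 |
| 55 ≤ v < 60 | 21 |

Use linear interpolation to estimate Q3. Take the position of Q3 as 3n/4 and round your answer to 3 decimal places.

51.500

Cumulative frequencies: 14, 32, 48, 71, 99, 119, 140
n = 140; position = 3n/4 = 105.
This falls in the class 50 ≤ v < 55: L = 50, F = 99, f = 20, h = 5.
Upper quartile ≈ 50 + ((105 − 99) / 20) × 5 = 51.5000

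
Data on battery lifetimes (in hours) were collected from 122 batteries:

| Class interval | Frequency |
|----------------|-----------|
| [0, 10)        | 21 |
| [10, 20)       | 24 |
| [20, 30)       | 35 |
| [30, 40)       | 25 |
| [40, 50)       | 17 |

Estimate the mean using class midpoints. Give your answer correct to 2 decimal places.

Midpoints: 5, 15, 25, 35, 45
Σfm = 21×5 + 24×15 + 35×25 + 25×35 + 17×45 = 2980
n = Σf = 122
Mean = 2980 / 122 = 24.4262

24.43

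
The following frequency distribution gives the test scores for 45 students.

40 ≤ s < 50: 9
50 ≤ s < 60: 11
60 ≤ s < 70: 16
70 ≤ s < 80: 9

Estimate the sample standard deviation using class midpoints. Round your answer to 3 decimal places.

Midpoints: 45, 55, 65, 75
n = 45, Σfm = 2725, mean = 60.5556
Σfm² = 169725
Σf(m − x̄)² = Σfm² − (Σfm)²/n = 169725 − 2725²/45 = 4711.1111
Sample variance = 4711.1111 / 44 = 107.0707
Standard deviation = √107.0707 = 10.3475

10.347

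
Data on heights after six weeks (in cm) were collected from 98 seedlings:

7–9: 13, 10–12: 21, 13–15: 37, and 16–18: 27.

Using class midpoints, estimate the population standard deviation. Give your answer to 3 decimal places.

2.968

Midpoints: 8, 11, 14, 17
n = 98, Σfm = 1312, mean = 13.3878
Σfm² = 18428
Σf(m − x̄)² = Σfm² − (Σfm)²/n = 18428 − 1312²/98 = 863.2653
Population variance = 863.2653 / 98 = 8.8088
Standard deviation = √8.8088 = 2.9680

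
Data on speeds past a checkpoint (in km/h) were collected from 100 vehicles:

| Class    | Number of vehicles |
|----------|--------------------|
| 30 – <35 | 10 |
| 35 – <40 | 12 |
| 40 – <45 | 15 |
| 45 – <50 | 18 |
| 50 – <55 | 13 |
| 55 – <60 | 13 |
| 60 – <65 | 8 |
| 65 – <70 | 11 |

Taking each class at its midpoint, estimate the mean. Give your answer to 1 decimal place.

Midpoints: 32.5, 37.5, 42.5, 47.5, 52.5, 57.5, 62.5, 67.5
Σfm = 10×32.5 + 12×37.5 + 15×42.5 + 18×47.5 + 13×52.5 + 13×57.5 + 8×62.5 + 11×67.5 = 4940
n = Σf = 100
Mean = 4940 / 100 = 49.4000

49.4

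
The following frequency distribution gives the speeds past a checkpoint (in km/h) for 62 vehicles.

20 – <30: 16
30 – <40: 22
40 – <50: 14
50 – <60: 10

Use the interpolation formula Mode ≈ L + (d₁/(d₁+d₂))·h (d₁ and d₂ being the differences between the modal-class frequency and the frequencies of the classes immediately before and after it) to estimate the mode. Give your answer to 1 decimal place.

Modal class: 30 – <40 (highest frequency 22).
d₁ = 22 − 16 = 6, d₂ = 22 − 14 = 8
Mode ≈ 30 + (6/(6+8)) × 10 = 30 + 4.2857 = 34.2857

34.3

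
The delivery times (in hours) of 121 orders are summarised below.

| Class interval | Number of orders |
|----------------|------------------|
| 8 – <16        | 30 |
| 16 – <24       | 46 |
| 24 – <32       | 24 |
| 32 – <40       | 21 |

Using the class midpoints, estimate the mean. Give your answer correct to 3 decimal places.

22.380

Midpoints: 12, 20, 28, 36
Σfm = 30×12 + 46×20 + 24×28 + 21×36 = 2708
n = Σf = 121
Mean = 2708 / 121 = 22.3802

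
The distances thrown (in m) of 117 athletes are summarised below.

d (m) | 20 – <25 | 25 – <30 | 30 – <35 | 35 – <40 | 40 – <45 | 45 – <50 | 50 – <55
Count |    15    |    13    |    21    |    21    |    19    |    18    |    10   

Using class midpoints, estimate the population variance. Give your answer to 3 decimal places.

83.030

Midpoints: 22.5, 27.5, 32.5, 37.5, 42.5, 47.5, 52.5
n = 117, Σfm = 4352.5, mean = 37.2009
Σfm² = 171631.25
Σf(m − x̄)² = Σfm² − (Σfm)²/n = 171631.25 − 4352.5²/117 = 9714.5299
Population variance = 9714.5299 / 117 = 83.0302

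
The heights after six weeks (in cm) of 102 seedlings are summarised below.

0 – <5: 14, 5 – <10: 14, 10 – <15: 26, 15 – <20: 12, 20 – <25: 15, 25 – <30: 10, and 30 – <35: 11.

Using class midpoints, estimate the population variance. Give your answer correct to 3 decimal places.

Midpoints: 2.5, 7.5, 12.5, 17.5, 22.5, 27.5, 32.5
n = 102, Σfm = 1645, mean = 16.1275
Σfm² = 35387.5
Σf(m − x̄)² = Σfm² − (Σfm)²/n = 35387.5 − 1645²/102 = 8857.8431
Population variance = 8857.8431 / 102 = 86.8416

86.842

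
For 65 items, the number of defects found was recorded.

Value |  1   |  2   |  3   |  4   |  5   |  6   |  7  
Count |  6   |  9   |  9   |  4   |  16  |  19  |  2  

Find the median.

Cumulative frequencies: 6, 15, 24, 28, 44, 63, 65
n = 65, so the median is the value in position (n+1)/2 = 33.
Position 33 falls at value 5.

5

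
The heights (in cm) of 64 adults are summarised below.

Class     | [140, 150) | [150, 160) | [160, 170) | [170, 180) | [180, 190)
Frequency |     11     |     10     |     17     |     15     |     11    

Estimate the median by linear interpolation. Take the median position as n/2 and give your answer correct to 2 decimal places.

Cumulative frequencies: 11, 21, 38, 53, 64
n = 64; position = n/2 = 32.
This falls in the class [160, 170): L = 160, F = 21, f = 17, h = 10.
Median ≈ 160 + ((32 − 21) / 17) × 10 = 166.4706

166.47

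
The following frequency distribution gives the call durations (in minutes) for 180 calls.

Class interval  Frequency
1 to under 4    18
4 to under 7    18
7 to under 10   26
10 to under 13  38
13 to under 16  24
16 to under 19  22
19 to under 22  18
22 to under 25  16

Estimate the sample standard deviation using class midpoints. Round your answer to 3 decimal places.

Midpoints: 2.5, 5.5, 8.5, 11.5, 14.5, 17.5, 20.5, 23.5
n = 180, Σfm = 2280, mean = 12.6667
Σfm² = 35745
Σf(m − x̄)² = Σfm² − (Σfm)²/n = 35745 − 2280²/180 = 6865.0000
Sample variance = 6865.0000 / 179 = 38.3520
Standard deviation = √38.3520 = 6.1929

6.193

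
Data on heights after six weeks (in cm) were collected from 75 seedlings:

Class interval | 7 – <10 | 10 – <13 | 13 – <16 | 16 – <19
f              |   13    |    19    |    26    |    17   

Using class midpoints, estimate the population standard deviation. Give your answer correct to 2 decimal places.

Midpoints: 8.5, 11.5, 14.5, 17.5
n = 75, Σfm = 1003.5, mean = 13.3800
Σfm² = 14124.75
Σf(m − x̄)² = Σfm² − (Σfm)²/n = 14124.75 − 1003.5²/75 = 697.9200
Population variance = 697.9200 / 75 = 9.3056
Standard deviation = √9.3056 = 3.0505

3.05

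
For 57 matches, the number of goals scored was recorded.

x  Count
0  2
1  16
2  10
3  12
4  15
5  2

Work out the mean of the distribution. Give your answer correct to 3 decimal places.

Values: 0, 1, 2, 3, 4, 5
Σfx = 2×0 + 16×1 + 10×2 + 12×3 + 15×4 + 2×5 = 142
n = Σf = 57
Mean = 142 / 57 = 2.4912

2.491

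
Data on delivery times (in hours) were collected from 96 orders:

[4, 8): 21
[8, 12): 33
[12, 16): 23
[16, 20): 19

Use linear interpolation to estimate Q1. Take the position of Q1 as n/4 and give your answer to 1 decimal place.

8.4

Cumulative frequencies: 21, 54, 77, 96
n = 96; position = n/4 = 24.
This falls in the class [8, 12): L = 8, F = 21, f = 33, h = 4.
Lower quartile ≈ 8 + ((24 − 21) / 33) × 4 = 8.3636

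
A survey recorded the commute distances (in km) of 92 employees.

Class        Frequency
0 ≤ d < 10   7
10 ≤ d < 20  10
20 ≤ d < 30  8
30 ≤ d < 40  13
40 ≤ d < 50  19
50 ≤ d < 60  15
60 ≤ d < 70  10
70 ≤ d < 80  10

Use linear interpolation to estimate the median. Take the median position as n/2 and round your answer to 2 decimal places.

Cumulative frequencies: 7, 17, 25, 38, 57, 72, 82, 92
n = 92; position = n/2 = 46.
This falls in the class 40 ≤ d < 50: L = 40, F = 38, f = 19, h = 10.
Median ≈ 40 + ((46 − 38) / 19) × 10 = 44.2105

44.21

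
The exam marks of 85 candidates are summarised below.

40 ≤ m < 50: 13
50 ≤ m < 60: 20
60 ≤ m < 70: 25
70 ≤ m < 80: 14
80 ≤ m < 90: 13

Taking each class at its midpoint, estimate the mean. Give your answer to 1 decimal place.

64.3

Midpoints: 45, 55, 65, 75, 85
Σfm = 13×45 + 20×55 + 25×65 + 14×75 + 13×85 = 5465
n = Σf = 85
Mean = 5465 / 85 = 64.2941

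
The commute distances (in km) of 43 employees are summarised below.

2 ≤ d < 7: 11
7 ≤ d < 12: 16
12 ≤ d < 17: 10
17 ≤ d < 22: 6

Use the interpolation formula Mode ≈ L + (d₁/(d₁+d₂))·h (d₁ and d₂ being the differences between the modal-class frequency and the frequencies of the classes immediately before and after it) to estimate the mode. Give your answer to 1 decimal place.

9.3

Modal class: 7 ≤ d < 12 (highest frequency 16).
d₁ = 16 − 11 = 5, d₂ = 16 − 10 = 6
Mode ≈ 7 + (5/(5+6)) × 5 = 7 + 2.2727 = 9.2727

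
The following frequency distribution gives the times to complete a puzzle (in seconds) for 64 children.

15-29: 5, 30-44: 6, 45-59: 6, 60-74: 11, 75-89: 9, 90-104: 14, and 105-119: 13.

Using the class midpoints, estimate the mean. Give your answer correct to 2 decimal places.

Midpoints: 22, 37, 52, 67, 82, 97, 112
Σfm = 5×22 + 6×37 + 6×52 + 11×67 + 9×82 + 14×97 + 13×112 = 4933
n = Σf = 64
Mean = 4933 / 64 = 77.0781

77.08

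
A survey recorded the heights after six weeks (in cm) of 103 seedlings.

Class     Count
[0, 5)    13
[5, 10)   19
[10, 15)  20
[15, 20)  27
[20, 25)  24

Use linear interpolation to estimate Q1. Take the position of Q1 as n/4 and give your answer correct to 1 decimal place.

8.4

Cumulative frequencies: 13, 32, 52, 79, 103
n = 103; position = n/4 = 25.75.
This falls in the class [5, 10): L = 5, F = 13, f = 19, h = 5.
Lower quartile ≈ 5 + ((25.75 − 13) / 19) × 5 = 8.3553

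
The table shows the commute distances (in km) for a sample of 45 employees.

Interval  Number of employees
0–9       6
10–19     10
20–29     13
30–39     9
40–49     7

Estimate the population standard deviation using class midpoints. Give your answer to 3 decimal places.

Midpoints: 4.5, 14.5, 24.5, 34.5, 44.5
n = 45, Σfm = 1112.5, mean = 24.7222
Σfm² = 34601.25
Σf(m − x̄)² = Σfm² − (Σfm)²/n = 34601.25 − 1112.5²/45 = 7097.7778
Population variance = 7097.7778 / 45 = 157.7284
Standard deviation = √157.7284 = 12.5590

12.559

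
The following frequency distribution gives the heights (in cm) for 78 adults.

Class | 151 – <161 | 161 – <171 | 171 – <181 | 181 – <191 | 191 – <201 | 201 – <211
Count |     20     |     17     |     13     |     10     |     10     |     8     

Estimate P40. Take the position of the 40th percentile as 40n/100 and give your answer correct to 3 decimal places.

167.588

Cumulative frequencies: 20, 37, 50, 60, 70, 78
n = 78; position = 40n/100 = 31.2.
This falls in the class 161 – <171: L = 161, F = 20, f = 17, h = 10.
40th percentile ≈ 161 + ((31.2 − 20) / 17) × 10 = 167.5882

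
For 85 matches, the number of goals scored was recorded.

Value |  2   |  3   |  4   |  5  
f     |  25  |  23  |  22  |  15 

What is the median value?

3

Cumulative frequencies: 25, 48, 70, 85
n = 85, so the median is the value in position (n+1)/2 = 43.
Position 43 falls at value 3.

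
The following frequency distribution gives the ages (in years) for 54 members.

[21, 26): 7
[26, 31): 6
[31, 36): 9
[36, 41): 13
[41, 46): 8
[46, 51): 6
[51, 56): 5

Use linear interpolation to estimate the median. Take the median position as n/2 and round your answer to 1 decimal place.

Cumulative frequencies: 7, 13, 22, 35, 43, 49, 54
n = 54; position = n/2 = 27.
This falls in the class [36, 41): L = 36, F = 22, f = 13, h = 5.
Median ≈ 36 + ((27 − 22) / 13) × 5 = 37.9231

37.9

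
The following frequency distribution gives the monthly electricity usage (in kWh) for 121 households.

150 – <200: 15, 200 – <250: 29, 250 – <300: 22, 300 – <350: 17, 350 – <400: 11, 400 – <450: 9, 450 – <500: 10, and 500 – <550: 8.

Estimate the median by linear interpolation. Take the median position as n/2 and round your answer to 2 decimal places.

Cumulative frequencies: 15, 44, 66, 83, 94, 103, 113, 121
n = 121; position = n/2 = 60.5.
This falls in the class 250 – <300: L = 250, F = 44, f = 22, h = 50.
Median ≈ 250 + ((60.5 − 44) / 22) × 50 = 287.5000

287.50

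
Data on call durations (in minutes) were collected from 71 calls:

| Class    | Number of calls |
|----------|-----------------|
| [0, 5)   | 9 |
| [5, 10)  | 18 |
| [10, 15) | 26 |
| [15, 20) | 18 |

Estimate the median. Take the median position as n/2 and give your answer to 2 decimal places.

Cumulative frequencies: 9, 27, 53, 71
n = 71; position = n/2 = 35.5.
This falls in the class [10, 15): L = 10, F = 27, f = 26, h = 5.
Median ≈ 10 + ((35.5 − 27) / 26) × 5 = 11.6346

11.63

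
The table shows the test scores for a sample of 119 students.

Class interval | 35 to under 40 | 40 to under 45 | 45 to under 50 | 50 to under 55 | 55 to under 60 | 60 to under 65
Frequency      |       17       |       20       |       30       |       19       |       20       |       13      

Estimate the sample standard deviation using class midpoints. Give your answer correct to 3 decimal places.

7.808

Midpoints: 37.5, 42.5, 47.5, 52.5, 57.5, 62.5
n = 119, Σfm = 5872.5, mean = 49.3487
Σfm² = 296993.75
Σf(m − x̄)² = Σfm² − (Σfm)²/n = 296993.75 − 5872.5²/119 = 7193.2773
Sample variance = 7193.2773 / 118 = 60.9600
Standard deviation = √60.9600 = 7.8077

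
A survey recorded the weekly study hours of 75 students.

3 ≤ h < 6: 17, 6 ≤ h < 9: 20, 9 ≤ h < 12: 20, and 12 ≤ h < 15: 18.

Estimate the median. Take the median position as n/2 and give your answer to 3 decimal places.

9.075

Cumulative frequencies: 17, 37, 57, 75
n = 75; position = n/2 = 37.5.
This falls in the class 9 ≤ h < 12: L = 9, F = 37, f = 20, h = 3.
Median ≈ 9 + ((37.5 − 37) / 20) × 3 = 9.0750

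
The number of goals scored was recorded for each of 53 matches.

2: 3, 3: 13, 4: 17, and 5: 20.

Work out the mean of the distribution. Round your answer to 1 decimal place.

4.0

Values: 2, 3, 4, 5
Σfx = 3×2 + 13×3 + 17×4 + 20×5 = 213
n = Σf = 53
Mean = 213 / 53 = 4.0189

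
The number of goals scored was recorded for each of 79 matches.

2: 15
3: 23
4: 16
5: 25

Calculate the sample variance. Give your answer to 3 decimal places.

1.257

Values: 2, 3, 4, 5
n = 79, Σfx = 288, mean = 3.6456
Σfx² = 1148
Σf(x − x̄)² = Σfx² − (Σfx)²/n = 1148 − 288²/79 = 98.0759
Sample variance = 98.0759 / 78 = 1.2574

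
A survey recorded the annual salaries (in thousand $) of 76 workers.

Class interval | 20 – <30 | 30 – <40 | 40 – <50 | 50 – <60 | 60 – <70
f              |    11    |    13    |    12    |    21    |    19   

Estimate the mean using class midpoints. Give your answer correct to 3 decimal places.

48.158

Midpoints: 25, 35, 45, 55, 65
Σfm = 11×25 + 13×35 + 12×45 + 21×55 + 19×65 = 3660
n = Σf = 76
Mean = 3660 / 76 = 48.1579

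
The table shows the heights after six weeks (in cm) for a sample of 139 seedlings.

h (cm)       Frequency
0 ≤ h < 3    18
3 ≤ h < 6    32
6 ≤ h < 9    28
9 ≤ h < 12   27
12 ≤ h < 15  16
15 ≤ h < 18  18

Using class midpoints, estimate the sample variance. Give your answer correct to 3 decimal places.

Midpoints: 1.5, 4.5, 7.5, 10.5, 13.5, 16.5
n = 139, Σfm = 1177.5, mean = 8.4712
Σfm² = 13056.75
Σf(m − x̄)² = Σfm² − (Σfm)²/n = 13056.75 − 1177.5²/139 = 3081.8849
Sample variance = 3081.8849 / 138 = 22.3325

22.332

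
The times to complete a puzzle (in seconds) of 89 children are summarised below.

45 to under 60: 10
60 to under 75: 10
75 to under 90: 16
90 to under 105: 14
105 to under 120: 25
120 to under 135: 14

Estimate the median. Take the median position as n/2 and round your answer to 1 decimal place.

99.1

Cumulative frequencies: 10, 20, 36, 50, 75, 89
n = 89; position = n/2 = 44.5.
This falls in the class 90 to under 105: L = 90, F = 36, f = 14, h = 15.
Median ≈ 90 + ((44.5 − 36) / 14) × 15 = 99.1071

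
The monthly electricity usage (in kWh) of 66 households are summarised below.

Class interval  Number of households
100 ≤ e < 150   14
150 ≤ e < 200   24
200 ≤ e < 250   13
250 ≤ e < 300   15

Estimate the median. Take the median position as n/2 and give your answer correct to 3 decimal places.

Cumulative frequencies: 14, 38, 51, 66
n = 66; position = n/2 = 33.
This falls in the class 150 ≤ e < 200: L = 150, F = 14, f = 24, h = 50.
Median ≈ 150 + ((33 − 14) / 24) × 50 = 189.5833

189.583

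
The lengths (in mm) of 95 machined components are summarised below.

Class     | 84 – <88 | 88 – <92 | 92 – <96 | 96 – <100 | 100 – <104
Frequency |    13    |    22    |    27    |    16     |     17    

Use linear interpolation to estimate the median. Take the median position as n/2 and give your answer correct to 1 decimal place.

Cumulative frequencies: 13, 35, 62, 78, 95
n = 95; position = n/2 = 47.5.
This falls in the class 92 – <96: L = 92, F = 35, f = 27, h = 4.
Median ≈ 92 + ((47.5 − 35) / 27) × 4 = 93.8519

93.9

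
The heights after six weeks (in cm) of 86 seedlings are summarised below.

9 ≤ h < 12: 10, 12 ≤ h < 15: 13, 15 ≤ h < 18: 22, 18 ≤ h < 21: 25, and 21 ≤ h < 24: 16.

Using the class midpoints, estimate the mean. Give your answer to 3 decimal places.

17.337

Midpoints: 10.5, 13.5, 16.5, 19.5, 22.5
Σfm = 10×10.5 + 13×13.5 + 22×16.5 + 25×19.5 + 16×22.5 = 1491
n = Σf = 86
Mean = 1491 / 86 = 17.3372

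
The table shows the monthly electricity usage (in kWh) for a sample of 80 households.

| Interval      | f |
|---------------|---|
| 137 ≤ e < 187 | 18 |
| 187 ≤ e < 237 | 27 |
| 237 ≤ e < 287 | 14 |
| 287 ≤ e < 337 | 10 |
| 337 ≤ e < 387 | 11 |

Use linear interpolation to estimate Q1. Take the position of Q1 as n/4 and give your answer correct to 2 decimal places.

Cumulative frequencies: 18, 45, 59, 69, 80
n = 80; position = n/4 = 20.
This falls in the class 187 ≤ e < 237: L = 187, F = 18, f = 27, h = 50.
Lower quartile ≈ 187 + ((20 − 18) / 27) × 50 = 190.7037

190.70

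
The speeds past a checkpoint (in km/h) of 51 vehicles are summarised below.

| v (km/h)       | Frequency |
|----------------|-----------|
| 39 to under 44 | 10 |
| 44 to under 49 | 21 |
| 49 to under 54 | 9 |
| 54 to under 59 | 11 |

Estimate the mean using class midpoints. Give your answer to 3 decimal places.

Midpoints: 41.5, 46.5, 51.5, 56.5
Σfm = 10×41.5 + 21×46.5 + 9×51.5 + 11×56.5 = 2476.5
n = Σf = 51
Mean = 2476.5 / 51 = 48.5588

48.559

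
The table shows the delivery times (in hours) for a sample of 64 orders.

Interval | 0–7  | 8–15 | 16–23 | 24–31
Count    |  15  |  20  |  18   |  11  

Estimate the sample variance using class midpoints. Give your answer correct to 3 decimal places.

68.302

Midpoints: 3.5, 11.5, 19.5, 27.5
n = 64, Σfm = 936, mean = 14.6250
Σfm² = 17992
Σf(m − x̄)² = Σfm² − (Σfm)²/n = 17992 − 936²/64 = 4303.0000
Sample variance = 4303.0000 / 63 = 68.3016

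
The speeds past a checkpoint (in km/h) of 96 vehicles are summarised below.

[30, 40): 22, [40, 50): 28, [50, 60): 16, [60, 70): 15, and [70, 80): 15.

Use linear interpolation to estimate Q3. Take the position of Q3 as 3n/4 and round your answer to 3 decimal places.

64.000

Cumulative frequencies: 22, 50, 66, 81, 96
n = 96; position = 3n/4 = 72.
This falls in the class [60, 70): L = 60, F = 66, f = 15, h = 10.
Upper quartile ≈ 60 + ((72 − 66) / 15) × 10 = 64.0000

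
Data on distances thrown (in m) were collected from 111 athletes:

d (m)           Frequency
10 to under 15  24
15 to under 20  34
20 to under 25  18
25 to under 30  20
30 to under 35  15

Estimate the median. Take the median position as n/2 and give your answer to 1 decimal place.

Cumulative frequencies: 24, 58, 76, 96, 111
n = 111; position = n/2 = 55.5.
This falls in the class 15 to under 20: L = 15, F = 24, f = 34, h = 5.
Median ≈ 15 + ((55.5 − 24) / 34) × 5 = 19.6324

19.6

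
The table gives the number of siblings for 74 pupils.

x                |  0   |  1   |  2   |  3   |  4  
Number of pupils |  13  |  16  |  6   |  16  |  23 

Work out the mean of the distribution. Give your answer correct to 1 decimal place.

2.3

Values: 0, 1, 2, 3, 4
Σfx = 13×0 + 16×1 + 6×2 + 16×3 + 23×4 = 168
n = Σf = 74
Mean = 168 / 74 = 2.2703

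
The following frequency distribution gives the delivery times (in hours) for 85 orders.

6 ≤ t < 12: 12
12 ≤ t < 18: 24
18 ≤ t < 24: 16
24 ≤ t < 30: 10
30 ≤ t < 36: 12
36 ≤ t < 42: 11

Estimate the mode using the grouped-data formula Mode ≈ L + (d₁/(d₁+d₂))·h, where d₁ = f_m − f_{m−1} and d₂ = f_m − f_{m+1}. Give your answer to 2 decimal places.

15.60

Modal class: 12 ≤ t < 18 (highest frequency 24).
d₁ = 24 − 12 = 12, d₂ = 24 − 16 = 8
Mode ≈ 12 + (12/(12+8)) × 6 = 12 + 3.6000 = 15.6000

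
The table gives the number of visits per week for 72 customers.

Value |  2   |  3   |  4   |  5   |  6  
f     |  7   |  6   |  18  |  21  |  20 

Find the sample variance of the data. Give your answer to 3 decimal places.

1.573

Values: 2, 3, 4, 5, 6
n = 72, Σfx = 329, mean = 4.5694
Σfx² = 1615
Σf(x − x̄)² = Σfx² − (Σfx)²/n = 1615 − 329²/72 = 111.6528
Sample variance = 111.6528 / 71 = 1.5726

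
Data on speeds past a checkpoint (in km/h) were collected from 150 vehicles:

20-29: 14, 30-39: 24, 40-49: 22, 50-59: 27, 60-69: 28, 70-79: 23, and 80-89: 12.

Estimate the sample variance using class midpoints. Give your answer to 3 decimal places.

316.761

Midpoints: 24.5, 34.5, 44.5, 54.5, 64.5, 74.5, 84.5
n = 150, Σfm = 8155, mean = 54.3667
Σfm² = 490557.5
Σf(m − x̄)² = Σfm² − (Σfm)²/n = 490557.5 − 8155²/150 = 47197.3333
Sample variance = 47197.3333 / 149 = 316.7606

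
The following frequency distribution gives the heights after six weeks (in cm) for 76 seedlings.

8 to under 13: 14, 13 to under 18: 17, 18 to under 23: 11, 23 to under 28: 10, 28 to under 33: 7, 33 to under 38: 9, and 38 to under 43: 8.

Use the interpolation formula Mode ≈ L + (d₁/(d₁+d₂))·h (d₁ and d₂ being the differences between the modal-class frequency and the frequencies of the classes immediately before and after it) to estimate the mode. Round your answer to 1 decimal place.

14.7

Modal class: 13 to under 18 (highest frequency 17).
d₁ = 17 − 14 = 3, d₂ = 17 − 11 = 6
Mode ≈ 13 + (3/(3+6)) × 5 = 13 + 1.6667 = 14.6667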